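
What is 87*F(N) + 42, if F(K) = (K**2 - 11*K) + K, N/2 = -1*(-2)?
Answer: -2046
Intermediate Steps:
N = 4 (N = 2*(-1*(-2)) = 2*2 = 4)
F(K) = K**2 - 10*K
87*F(N) + 42 = 87*(4*(-10 + 4)) + 42 = 87*(4*(-6)) + 42 = 87*(-24) + 42 = -2088 + 42 = -2046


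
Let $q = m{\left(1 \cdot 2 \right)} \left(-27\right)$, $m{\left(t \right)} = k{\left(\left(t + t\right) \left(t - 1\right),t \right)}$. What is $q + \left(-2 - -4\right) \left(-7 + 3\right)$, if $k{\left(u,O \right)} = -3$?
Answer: $73$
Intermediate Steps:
$m{\left(t \right)} = -3$
$q = 81$ ($q = \left(-3\right) \left(-27\right) = 81$)
$q + \left(-2 - -4\right) \left(-7 + 3\right) = 81 + \left(-2 - -4\right) \left(-7 + 3\right) = 81 + \left(-2 + 4\right) \left(-4\right) = 81 + 2 \left(-4\right) = 81 - 8 = 73$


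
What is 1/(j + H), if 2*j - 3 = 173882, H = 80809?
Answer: 2/335503 ≈ 5.9612e-6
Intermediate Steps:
j = 173885/2 (j = 3/2 + (½)*173882 = 3/2 + 86941 = 173885/2 ≈ 86943.)
1/(j + H) = 1/(173885/2 + 80809) = 1/(335503/2) = 2/335503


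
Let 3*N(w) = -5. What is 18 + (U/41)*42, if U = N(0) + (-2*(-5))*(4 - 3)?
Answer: 1088/41 ≈ 26.537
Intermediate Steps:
N(w) = -5/3 (N(w) = (⅓)*(-5) = -5/3)
U = 25/3 (U = -5/3 + (-2*(-5))*(4 - 3) = -5/3 + 10*1 = -5/3 + 10 = 25/3 ≈ 8.3333)
18 + (U/41)*42 = 18 + ((25/3)/41)*42 = 18 + ((25/3)*(1/41))*42 = 18 + (25/123)*42 = 18 + 350/41 = 1088/41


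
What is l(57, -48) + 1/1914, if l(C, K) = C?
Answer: 109099/1914 ≈ 57.000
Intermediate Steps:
l(57, -48) + 1/1914 = 57 + 1/1914 = 109099/1914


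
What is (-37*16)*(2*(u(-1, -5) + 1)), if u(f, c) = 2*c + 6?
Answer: 3552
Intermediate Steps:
u(f, c) = 6 + 2*c
(-37*16)*(2*(u(-1, -5) + 1)) = (-37*16)*(2*((6 + 2*(-5)) + 1)) = -1184*((6 - 10) + 1) = -1184*(-4 + 1) = -1184*(-3) = -592*(-6) = 3552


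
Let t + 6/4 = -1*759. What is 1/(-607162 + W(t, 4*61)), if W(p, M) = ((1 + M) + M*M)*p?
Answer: -2/92141225 ≈ -2.1706e-8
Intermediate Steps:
t = -1521/2 (t = -3/2 - 1*759 = -3/2 - 759 = -1521/2 ≈ -760.50)
W(p, M) = p*(1 + M + M²) (W(p, M) = ((1 + M) + M²)*p = (1 + M + M²)*p = p*(1 + M + M²))
1/(-607162 + W(t, 4*61)) = 1/(-607162 - 1521*(1 + 4*61 + (4*61)²)/2) = 1/(-607162 - 1521*(1 + 244 + 244²)/2) = 1/(-607162 - 1521*(1 + 244 + 59536)/2) = 1/(-607162 - 1521/2*59781) = 1/(-607162 - 90926901/2) = 1/(-92141225/2) = -2/92141225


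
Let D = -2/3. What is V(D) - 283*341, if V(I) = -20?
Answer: -96523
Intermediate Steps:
D = -⅔ (D = -2*⅓ = -⅔ ≈ -0.66667)
V(D) - 283*341 = -20 - 283*341 = -20 - 96503 = -96523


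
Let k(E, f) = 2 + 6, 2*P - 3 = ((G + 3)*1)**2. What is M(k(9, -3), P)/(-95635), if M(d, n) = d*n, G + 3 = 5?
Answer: -112/95635 ≈ -0.0011711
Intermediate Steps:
G = 2 (G = -3 + 5 = 2)
P = 14 (P = 3/2 + ((2 + 3)*1)**2/2 = 3/2 + (5*1)**2/2 = 3/2 + (1/2)*5**2 = 3/2 + (1/2)*25 = 3/2 + 25/2 = 14)
k(E, f) = 8
M(k(9, -3), P)/(-95635) = (8*14)/(-95635) = 112*(-1/95635) = -112/95635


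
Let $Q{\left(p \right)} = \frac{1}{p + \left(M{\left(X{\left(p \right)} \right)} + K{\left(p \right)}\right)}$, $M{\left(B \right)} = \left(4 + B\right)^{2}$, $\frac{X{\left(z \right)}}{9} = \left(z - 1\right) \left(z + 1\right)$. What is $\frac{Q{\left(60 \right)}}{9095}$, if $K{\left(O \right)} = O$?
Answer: $\frac{1}{9544621738775} \approx 1.0477 \cdot 10^{-13}$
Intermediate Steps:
$X{\left(z \right)} = 9 \left(1 + z\right) \left(-1 + z\right)$ ($X{\left(z \right)} = 9 \left(z - 1\right) \left(z + 1\right) = 9 \left(-1 + z\right) \left(1 + z\right) = 9 \left(1 + z\right) \left(-1 + z\right)$)
$Q{\left(p \right)} = \frac{1}{\left(-5 + 9 p^{2}\right)^{2} + 2 p}$ ($Q{\left(p \right)} = \frac{1}{p + \left(\left(4 + \left(-9 + 9 p^{2}\right)\right)^{2} + p\right)} = \frac{1}{p + \left(\left(-5 + 9 p^{2}\right)^{2} + p\right)} = \frac{1}{p + \left(p + \left(-5 + 9 p^{2}\right)^{2}\right)} = \frac{1}{\left(-5 + 9 p^{2}\right)^{2} + 2 p}$)
$\frac{Q{\left(60 \right)}}{9095} = \frac{1}{\left(\left(-5 + 9 \cdot 60^{2}\right)^{2} + 2 \cdot 60\right) 9095} = \frac{1}{\left(-5 + 9 \cdot 3600\right)^{2} + 120} \cdot \frac{1}{9095} = \frac{1}{\left(-5 + 32400\right)^{2} + 120} \cdot \frac{1}{9095} = \frac{1}{32395^{2} + 120} \cdot \frac{1}{9095} = \frac{1}{1049436025 + 120} \cdot \frac{1}{9095} = \frac{1}{1049436145} \cdot \frac{1}{9095} = \frac{1}{9544621738775}$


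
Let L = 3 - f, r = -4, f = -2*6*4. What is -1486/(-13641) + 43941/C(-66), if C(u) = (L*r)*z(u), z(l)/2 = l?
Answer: 23682007/13604624 ≈ 1.7407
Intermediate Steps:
f = -48 (f = -12*4 = -48)
z(l) = 2*l
L = 51 (L = 3 - 1*(-48) = 3 + 48 = 51)
C(u) = -408*u (C(u) = (51*(-4))*(2*u) = -408*u)
-1486/(-13641) + 43941/C(-66) = -1486/(-13641) + 43941/((-408*(-66))) = -1486*(-1/13641) + 43941/26928 = 1486/13641 + 43941*(1/26928) = 1486/13641 + 14647/8976 = 23682007/13604624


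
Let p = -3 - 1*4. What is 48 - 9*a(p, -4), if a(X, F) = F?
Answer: 84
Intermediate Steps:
p = -7 (p = -3 - 4 = -7)
48 - 9*a(p, -4) = 48 - 9*(-4) = 48 + 36 = 84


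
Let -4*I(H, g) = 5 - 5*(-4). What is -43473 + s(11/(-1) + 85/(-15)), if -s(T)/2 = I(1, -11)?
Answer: -86921/2 ≈ -43461.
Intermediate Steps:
I(H, g) = -25/4 (I(H, g) = -(5 - 5*(-4))/4 = -(5 + 20)/4 = -¼*25 = -25/4)
s(T) = 25/2 (s(T) = -2*(-25/4) = 25/2)
-43473 + s(11/(-1) + 85/(-15)) = -43473 + 25/2 = -86921/2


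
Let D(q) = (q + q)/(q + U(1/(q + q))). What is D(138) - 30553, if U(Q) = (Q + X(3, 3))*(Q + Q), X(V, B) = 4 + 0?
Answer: -160614216409/5257249 ≈ -30551.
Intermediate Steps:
X(V, B) = 4
U(Q) = 2*Q*(4 + Q) (U(Q) = (Q + 4)*(Q + Q) = (4 + Q)*(2*Q) = 2*Q*(4 + Q))
D(q) = 2*q/(q + (4 + 1/(2*q))/q) (D(q) = (q + q)/(q + 2*(4 + 1/(q + q))/(q + q)) = (2*q)/(q + 2*(4 + 1/(2*q))/((2*q))) = (2*q)/(q + 2*(1/(2*q))*(4 + 1/(2*q))) = (2*q)/(q + (4 + 1/(2*q))/q) = 2*q/(q + (4 + 1/(2*q))/q))
D(138) - 30553 = 4*138³/(1 + 2*138³ + 8*138) - 30553 = 4*2628072/(1 + 2*2628072 + 1104) - 30553 = 4*2628072/(1 + 5256144 + 1104) - 30553 = 4*2628072/5257249 - 30553 = 4*2628072*(1/5257249) - 30553 = 10512288/5257249 - 30553 = -160614216409/5257249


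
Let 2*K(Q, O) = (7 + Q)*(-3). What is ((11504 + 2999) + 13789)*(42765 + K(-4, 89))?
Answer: 1209780066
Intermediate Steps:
K(Q, O) = -21/2 - 3*Q/2 (K(Q, O) = ((7 + Q)*(-3))/2 = (-21 - 3*Q)/2 = -21/2 - 3*Q/2)
((11504 + 2999) + 13789)*(42765 + K(-4, 89)) = ((11504 + 2999) + 13789)*(42765 + (-21/2 - 3/2*(-4))) = (14503 + 13789)*(42765 + (-21/2 + 6)) = 28292*(42765 - 9/2) = 28292*(85521/2) = 1209780066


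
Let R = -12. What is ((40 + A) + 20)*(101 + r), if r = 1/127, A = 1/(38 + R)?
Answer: 10012254/1651 ≈ 6064.4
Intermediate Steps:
A = 1/26 (A = 1/(38 - 12) = 1/26 ≈ 0.038462)
r = 1/127 ≈ 0.0078740
((40 + A) + 20)*(101 + r) = ((40 + 1/26) + 20)*(101 + 1/127) = (1041/26 + 20)*(12828/127) = (1561/26)*(12828/127) = 10012254/1651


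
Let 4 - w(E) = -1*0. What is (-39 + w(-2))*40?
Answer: -1400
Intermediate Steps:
w(E) = 4 (w(E) = 4 - (-1)*0 = 4 - 1*0 = 4 + 0 = 4)
(-39 + w(-2))*40 = (-39 + 4)*40 = -35*40 = -1400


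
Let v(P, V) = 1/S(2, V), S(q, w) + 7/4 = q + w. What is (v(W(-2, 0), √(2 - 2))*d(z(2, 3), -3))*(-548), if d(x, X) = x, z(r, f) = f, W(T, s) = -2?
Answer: -6576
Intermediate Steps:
S(q, w) = -7/4 + q + w (S(q, w) = -7/4 + (q + w) = -7/4 + q + w)
v(P, V) = 1/(¼ + V) (v(P, V) = 1/(-7/4 + 2 + V) = 1/(¼ + V))
(v(W(-2, 0), √(2 - 2))*d(z(2, 3), -3))*(-548) = ((4/(1 + 4*√(2 - 2)))*3)*(-548) = ((4/(1 + 4*√0))*3)*(-548) = ((4/(1 + 4*0))*3)*(-548) = ((4/(1 + 0))*3)*(-548) = ((4/1)*3)*(-548) = ((4*1)*3)*(-548) = (4*3)*(-548) = 12*(-548) = -6576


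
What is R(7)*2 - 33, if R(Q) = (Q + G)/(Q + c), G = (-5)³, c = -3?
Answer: -92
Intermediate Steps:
G = -125
R(Q) = (-125 + Q)/(-3 + Q) (R(Q) = (Q - 125)/(Q - 3) = (-125 + Q)/(-3 + Q))
R(7)*2 - 33 = ((-125 + 7)/(-3 + 7))*2 - 33 = (-118/4)*2 - 33 = ((¼)*(-118))*2 - 33 = -59/2*2 - 33 = -59 - 33 = -92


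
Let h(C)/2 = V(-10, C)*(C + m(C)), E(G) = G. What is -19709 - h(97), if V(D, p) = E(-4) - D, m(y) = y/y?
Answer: -20885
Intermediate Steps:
m(y) = 1
V(D, p) = -4 - D
h(C) = 12 + 12*C (h(C) = 2*((-4 - 1*(-10))*(C + 1)) = 2*((-4 + 10)*(1 + C)) = 2*(6*(1 + C)) = 2*(6 + 6*C) = 12 + 12*C)
-19709 - h(97) = -19709 - (12 + 12*97) = -19709 - (12 + 1164) = -19709 - 1*1176 = -19709 - 1176 = -20885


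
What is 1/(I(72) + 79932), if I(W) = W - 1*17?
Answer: 1/79987 ≈ 1.2502e-5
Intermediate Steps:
I(W) = -17 + W (I(W) = W - 17 = -17 + W)
1/(I(72) + 79932) = 1/((-17 + 72) + 79932) = 1/(55 + 79932) = 1/79987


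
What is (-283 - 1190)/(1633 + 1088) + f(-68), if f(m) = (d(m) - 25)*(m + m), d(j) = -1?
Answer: 3206661/907 ≈ 3535.5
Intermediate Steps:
f(m) = -52*m (f(m) = (-1 - 25)*(m + m) = -52*m)
(-283 - 1190)/(1633 + 1088) + f(-68) = (-283 - 1190)/(1633 + 1088) - 52*(-68) = -1473/2721 + 3536 = -1473*1/2721 + 3536 = -491/907 + 3536 = 3206661/907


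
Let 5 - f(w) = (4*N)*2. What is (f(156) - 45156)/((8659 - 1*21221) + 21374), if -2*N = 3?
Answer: -45139/8812 ≈ -5.1224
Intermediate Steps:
N = -3/2 (N = -½*3 = -3/2 ≈ -1.5000)
f(w) = 17 (f(w) = 5 - 4*(-3/2)*2 = 5 - (-6)*2 = 5 - 1*(-12) = 5 + 12 = 17)
(f(156) - 45156)/((8659 - 1*21221) + 21374) = (17 - 45156)/((8659 - 1*21221) + 21374) = -45139/((8659 - 21221) + 21374) = -45139/(-12562 + 21374) = -45139/8812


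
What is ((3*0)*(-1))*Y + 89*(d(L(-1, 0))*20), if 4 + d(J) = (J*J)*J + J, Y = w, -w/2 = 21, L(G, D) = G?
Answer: -10680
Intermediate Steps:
w = -42 (w = -2*21 = -42)
Y = -42
d(J) = -4 + J + J³ (d(J) = -4 + ((J*J)*J + J) = -4 + (J²*J + J) = -4 + (J³ + J) = -4 + (J + J³) = -4 + J + J³)
((3*0)*(-1))*Y + 89*(d(L(-1, 0))*20) = ((3*0)*(-1))*(-42) + 89*((-4 - 1 + (-1)³)*20) = (0*(-1))*(-42) + 89*((-4 - 1 - 1)*20) = 0*(-42) + 89*(-6*20) = 0 + 89*(-120) = 0 - 10680 = -10680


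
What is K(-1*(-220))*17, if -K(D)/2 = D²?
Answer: -1645600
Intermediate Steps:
K(D) = -2*D²
K(-1*(-220))*17 = -2*(-1*(-220))²*17 = -2*220²*17 = -2*48400*17 = -96800*17 = -1645600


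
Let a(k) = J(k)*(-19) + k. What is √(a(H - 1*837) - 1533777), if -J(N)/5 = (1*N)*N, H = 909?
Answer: 5*I*√41649 ≈ 1020.4*I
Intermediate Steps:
J(N) = -5*N² (J(N) = -5*1*N*N = -5*N*N = -5*N²)
a(k) = k + 95*k² (a(k) = -5*k²*(-19) + k = 95*k² + k = k + 95*k²)
√(a(H - 1*837) - 1533777) = √((909 - 1*837)*(1 + 95*(909 - 1*837)) - 1533777) = √((909 - 837)*(1 + 95*(909 - 837)) - 1533777) = √(72*(1 + 95*72) - 1533777) = √(72*(1 + 6840) - 1533777) = √(72*6841 - 1533777) = √(492552 - 1533777) = √(-1041225) = 5*I*√41649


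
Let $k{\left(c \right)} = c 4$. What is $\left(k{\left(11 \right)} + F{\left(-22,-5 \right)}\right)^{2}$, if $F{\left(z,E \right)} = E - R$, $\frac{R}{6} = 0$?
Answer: $1521$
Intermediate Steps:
$R = 0$ ($R = 6 \cdot 0 = 0$)
$k{\left(c \right)} = 4 c$
$F{\left(z,E \right)} = E$ ($F{\left(z,E \right)} = E - 0 = E + 0 = E$)
$\left(k{\left(11 \right)} + F{\left(-22,-5 \right)}\right)^{2} = \left(4 \cdot 11 - 5\right)^{2} = \left(44 - 5\right)^{2} = 39^{2} = 1521$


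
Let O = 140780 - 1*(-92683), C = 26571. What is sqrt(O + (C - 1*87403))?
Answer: sqrt(172631) ≈ 415.49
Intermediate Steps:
O = 233463 (O = 140780 + 92683 = 233463)
sqrt(O + (C - 1*87403)) = sqrt(233463 + (26571 - 1*87403)) = sqrt(233463 + (26571 - 87403)) = sqrt(233463 - 60832) = sqrt(172631)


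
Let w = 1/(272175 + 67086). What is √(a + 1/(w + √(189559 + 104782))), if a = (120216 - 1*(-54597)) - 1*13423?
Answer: √(500651 + 54753332790*√294341)/√(1 + 339261*√294341) ≈ 401.73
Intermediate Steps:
w = 1/339261 ≈ 2.9476e-6
a = 161390 (a = (120216 + 54597) - 13423 = 174813 - 13423 = 161390)
√(a + 1/(w + √(189559 + 104782))) = √(161390 + 1/(1/339261 + √(189559 + 104782))) = √(161390 + 1/(1/339261 + √294341))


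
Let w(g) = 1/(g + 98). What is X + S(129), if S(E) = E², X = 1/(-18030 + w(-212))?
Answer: 34204260747/2055421 ≈ 16641.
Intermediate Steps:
w(g) = 1/(98 + g)
X = -114/2055421 (X = 1/(-18030 + 1/(98 - 212)) = 1/(-18030 + 1/(-114)) = 1/(-18030 - 1/114) = 1/(-2055421/114) = -114/2055421 ≈ -5.5463e-5)
X + S(129) = -114/2055421 + 129² = -114/2055421 + 16641 = 34204260747/2055421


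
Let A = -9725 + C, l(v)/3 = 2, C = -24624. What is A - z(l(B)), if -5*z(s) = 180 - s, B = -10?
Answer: -171571/5 ≈ -34314.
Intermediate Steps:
l(v) = 6 (l(v) = 3*2 = 6)
A = -34349 (A = -9725 - 24624 = -34349)
z(s) = -36 + s/5 (z(s) = -(180 - s)/5 = -36 + s/5)
A - z(l(B)) = -34349 - (-36 + (⅕)*6) = -34349 - (-36 + 6/5) = -34349 - 1*(-174/5) = -34349 + 174/5 = -171571/5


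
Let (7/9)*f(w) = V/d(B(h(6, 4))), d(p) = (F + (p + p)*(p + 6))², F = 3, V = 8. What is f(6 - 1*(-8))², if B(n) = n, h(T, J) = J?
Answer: 5184/2325457729 ≈ 2.2292e-6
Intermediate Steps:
d(p) = (3 + 2*p*(6 + p))² (d(p) = (3 + (p + p)*(p + 6))² = (3 + (2*p)*(6 + p))² = (3 + 2*p*(6 + p))²)
f(w) = 72/48223 (f(w) = 9*(8/((3 + 2*4² + 12*4)²))/7 = 9*(8/((3 + 2*16 + 48)²))/7 = 9*(8/((3 + 32 + 48)²))/7 = 9*(8/(83²))/7 = 9*(8/6889)/7 = 9*(8*(1/6889))/7 = (9/7)*(8/6889) = 72/48223)
f(6 - 1*(-8))² = (72/48223)² = 5184/2325457729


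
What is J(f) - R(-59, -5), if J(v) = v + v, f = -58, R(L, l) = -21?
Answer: -95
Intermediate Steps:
J(v) = 2*v
J(f) - R(-59, -5) = 2*(-58) - 1*(-21) = -116 + 21 = -95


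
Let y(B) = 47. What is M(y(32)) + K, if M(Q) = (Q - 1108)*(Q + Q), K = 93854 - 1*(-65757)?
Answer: 59877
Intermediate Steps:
K = 159611 (K = 93854 + 65757 = 159611)
M(Q) = 2*Q*(-1108 + Q) (M(Q) = (-1108 + Q)*(2*Q) = 2*Q*(-1108 + Q))
M(y(32)) + K = 2*47*(-1108 + 47) + 159611 = 2*47*(-1061) + 159611 = -99734 + 159611 = 59877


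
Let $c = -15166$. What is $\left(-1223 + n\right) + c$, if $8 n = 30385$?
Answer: $- \frac{100727}{8} \approx -12591.0$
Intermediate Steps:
$n = \frac{30385}{8}$ ($n = \frac{1}{8} \cdot 30385 = \frac{30385}{8} \approx 3798.1$)
$\left(-1223 + n\right) + c = \left(-1223 + \frac{30385}{8}\right) - 15166 = \frac{20601}{8} - 15166 = - \frac{100727}{8}$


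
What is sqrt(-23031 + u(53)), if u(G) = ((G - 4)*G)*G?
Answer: sqrt(114610) ≈ 338.54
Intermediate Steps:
u(G) = G**2*(-4 + G) (u(G) = ((-4 + G)*G)*G = (G*(-4 + G))*G = G**2*(-4 + G))
sqrt(-23031 + u(53)) = sqrt(-23031 + 53**2*(-4 + 53)) = sqrt(-23031 + 2809*49) = sqrt(-23031 + 137641) = sqrt(114610)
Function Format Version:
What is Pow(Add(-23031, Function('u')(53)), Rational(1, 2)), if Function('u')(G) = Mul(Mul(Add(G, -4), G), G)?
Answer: Pow(114610, Rational(1, 2)) ≈ 338.54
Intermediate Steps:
Function('u')(G) = Mul(Pow(G, 2), Add(-4, G)) (Function('u')(G) = Mul(Mul(Add(-4, G), G), G) = Mul(Mul(G, Add(-4, G)), G) = Mul(Pow(G, 2), Add(-4, G)))
Pow(Add(-23031, Function('u')(53)), Rational(1, 2)) = Pow(Add(-23031, Mul(Pow(53, 2), Add(-4, 53))), Rational(1, 2)) = Pow(Add(-23031, Mul(2809, 49)), Rational(1, 2)) = Pow(Add(-23031, 137641), Rational(1, 2)) = Pow(114610, Rational(1, 2))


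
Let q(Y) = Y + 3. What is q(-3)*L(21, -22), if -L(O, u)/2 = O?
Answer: 0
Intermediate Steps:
q(Y) = 3 + Y
L(O, u) = -2*O
q(-3)*L(21, -22) = (3 - 3)*(-2*21) = 0*(-42) = 0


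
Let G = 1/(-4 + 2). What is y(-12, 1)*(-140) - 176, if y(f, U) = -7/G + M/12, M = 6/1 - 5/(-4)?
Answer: -26647/12 ≈ -2220.6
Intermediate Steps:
G = -1/2 (G = 1/(-2) = -1/2 ≈ -0.50000)
M = 29/4 (M = 6*1 - 5*(-1/4) = 6 + 5/4 = 29/4 ≈ 7.2500)
y(f, U) = 701/48 (y(f, U) = -7/(-1/2) + (29/4)/12 = -7*(-2) + (29/4)*(1/12) = 14 + 29/48 = 701/48)
y(-12, 1)*(-140) - 176 = (701/48)*(-140) - 176 = -24535/12 - 176 = -26647/12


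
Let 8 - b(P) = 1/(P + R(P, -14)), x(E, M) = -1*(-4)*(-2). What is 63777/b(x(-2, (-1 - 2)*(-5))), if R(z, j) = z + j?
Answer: 1913310/241 ≈ 7939.0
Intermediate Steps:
R(z, j) = j + z
x(E, M) = -8 (x(E, M) = 4*(-2) = -8)
b(P) = 8 - 1/(-14 + 2*P) (b(P) = 8 - 1/(P + (-14 + P)) = 8 - 1/(-14 + 2*P))
63777/b(x(-2, (-1 - 2)*(-5))) = 63777/(((-113 + 16*(-8))/(2*(-7 - 8)))) = 63777/(((½)*(-113 - 128)/(-15))) = 63777/(((½)*(-1/15)*(-241))) = 63777/(241/30) = 63777*(30/241) = 1913310/241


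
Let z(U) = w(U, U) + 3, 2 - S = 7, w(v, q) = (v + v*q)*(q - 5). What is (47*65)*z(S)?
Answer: -601835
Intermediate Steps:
w(v, q) = (-5 + q)*(v + q*v) (w(v, q) = (v + q*v)*(-5 + q) = (-5 + q)*(v + q*v))
S = -5 (S = 2 - 1*7 = 2 - 7 = -5)
z(U) = 3 + U*(-5 + U**2 - 4*U) (z(U) = U*(-5 + U**2 - 4*U) + 3 = 3 + U*(-5 + U**2 - 4*U))
(47*65)*z(S) = (47*65)*(3 - 1*(-5)*(5 - 1*(-5)**2 + 4*(-5))) = 3055*(3 - 1*(-5)*(5 - 1*25 - 20)) = 3055*(3 - 1*(-5)*(5 - 25 - 20)) = 3055*(3 - 1*(-5)*(-40)) = 3055*(3 - 200) = 3055*(-197) = -601835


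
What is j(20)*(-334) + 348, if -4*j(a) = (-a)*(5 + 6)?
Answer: -18022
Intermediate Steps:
j(a) = 11*a/4 (j(a) = -(-a)*(5 + 6)/4 = -(-a)*11/4 = -(-11)*a/4 = 11*a/4)
j(20)*(-334) + 348 = ((11/4)*20)*(-334) + 348 = 55*(-334) + 348 = -18370 + 348 = -18022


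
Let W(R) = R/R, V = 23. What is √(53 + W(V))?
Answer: 3*√6 ≈ 7.3485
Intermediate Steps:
W(R) = 1
√(53 + W(V)) = √(53 + 1) = √54 = 3*√6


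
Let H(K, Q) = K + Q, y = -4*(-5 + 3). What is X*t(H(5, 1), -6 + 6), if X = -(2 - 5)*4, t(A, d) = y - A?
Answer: 24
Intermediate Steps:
y = 8 (y = -4*(-2) = 8)
t(A, d) = 8 - A
X = 12 (X = -(-3)*4 = -1*(-12) = 12)
X*t(H(5, 1), -6 + 6) = 12*(8 - (5 + 1)) = 12*(8 - 1*6) = 12*(8 - 6) = 12*2 = 24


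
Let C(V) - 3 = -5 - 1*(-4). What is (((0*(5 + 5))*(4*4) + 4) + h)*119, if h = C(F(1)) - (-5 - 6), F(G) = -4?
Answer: 2023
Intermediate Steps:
C(V) = 2 (C(V) = 3 + (-5 - 1*(-4)) = 3 + (-5 + 4) = 3 - 1 = 2)
h = 13 (h = 2 - (-5 - 6) = 2 - 1*(-11) = 2 + 11 = 13)
(((0*(5 + 5))*(4*4) + 4) + h)*119 = (((0*(5 + 5))*(4*4) + 4) + 13)*119 = (((0*10)*16 + 4) + 13)*119 = ((0*16 + 4) + 13)*119 = ((0 + 4) + 13)*119 = (4 + 13)*119 = 17*119 = 2023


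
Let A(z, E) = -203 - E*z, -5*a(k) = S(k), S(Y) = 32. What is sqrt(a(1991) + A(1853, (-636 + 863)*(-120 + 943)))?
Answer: 2*I*sqrt(2163622015)/5 ≈ 18606.0*I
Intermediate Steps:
a(k) = -32/5 (a(k) = -1/5*32 = -32/5)
A(z, E) = -203 - E*z
sqrt(a(1991) + A(1853, (-636 + 863)*(-120 + 943))) = sqrt(-32/5 + (-203 - 1*(-636 + 863)*(-120 + 943)*1853)) = sqrt(-32/5 + (-203 - 1*227*823*1853)) = sqrt(-32/5 + (-203 - 1*186821*1853)) = sqrt(-32/5 + (-203 - 346179313)) = sqrt(-32/5 - 346179516) = sqrt(-1730897612/5) = 2*I*sqrt(2163622015)/5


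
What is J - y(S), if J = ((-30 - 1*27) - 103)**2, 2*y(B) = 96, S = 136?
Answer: 25552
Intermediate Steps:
y(B) = 48 (y(B) = (1/2)*96 = 48)
J = 25600 (J = ((-30 - 27) - 103)**2 = (-57 - 103)**2 = (-160)**2 = 25600)
J - y(S) = 25600 - 1*48 = 25600 - 48 = 25552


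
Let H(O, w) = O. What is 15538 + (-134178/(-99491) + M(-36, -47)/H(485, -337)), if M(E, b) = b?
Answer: 749817611883/48253135 ≈ 15539.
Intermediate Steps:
15538 + (-134178/(-99491) + M(-36, -47)/H(485, -337)) = 15538 + (-134178/(-99491) - 47/485) = 15538 + (-134178*(-1/99491) - 47*1/485) = 15538 + (134178/99491 - 47/485) = 15538 + 60400253/48253135 = 749817611883/48253135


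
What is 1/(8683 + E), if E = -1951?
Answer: 1/6732 ≈ 0.00014854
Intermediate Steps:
1/(8683 + E) = 1/(8683 - 1951) = 1/6732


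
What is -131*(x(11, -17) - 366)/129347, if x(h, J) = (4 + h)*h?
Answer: 26331/129347 ≈ 0.20357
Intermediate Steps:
x(h, J) = h*(4 + h)
-131*(x(11, -17) - 366)/129347 = -131*(11*(4 + 11) - 366)/129347 = -131*(11*15 - 366)*(1/129347) = -131*(165 - 366)*(1/129347) = -131*(-201)*(1/129347) = 26331*(1/129347) = 26331/129347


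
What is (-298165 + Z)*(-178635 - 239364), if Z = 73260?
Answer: 94010065095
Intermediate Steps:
(-298165 + Z)*(-178635 - 239364) = (-298165 + 73260)*(-178635 - 239364) = -224905*(-417999) = 94010065095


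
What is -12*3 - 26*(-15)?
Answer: 354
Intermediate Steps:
-12*3 - 26*(-15) = -36 + 390 = 354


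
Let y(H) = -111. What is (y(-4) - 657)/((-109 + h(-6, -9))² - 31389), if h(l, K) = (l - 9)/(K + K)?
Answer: 27648/708803 ≈ 0.039007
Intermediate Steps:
h(l, K) = (-9 + l)/(2*K) (h(l, K) = (-9 + l)/((2*K)) = (-9 + l)*(1/(2*K)) = (-9 + l)/(2*K))
(y(-4) - 657)/((-109 + h(-6, -9))² - 31389) = (-111 - 657)/((-109 + (½)*(-9 - 6)/(-9))² - 31389) = -768/((-109 + (½)*(-⅑)*(-15))² - 31389) = -768/((-109 + ⅚)² - 31389) = -768/((-649/6)² - 31389) = -768/(421201/36 - 31389) = -768/(-708803/36) = -768*(-36/708803) = 27648/708803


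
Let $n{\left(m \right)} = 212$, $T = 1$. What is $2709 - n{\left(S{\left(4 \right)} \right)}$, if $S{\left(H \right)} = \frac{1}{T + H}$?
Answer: $2497$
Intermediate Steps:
$S{\left(H \right)} = \frac{1}{1 + H}$
$2709 - n{\left(S{\left(4 \right)} \right)} = 2709 - 212 = 2497$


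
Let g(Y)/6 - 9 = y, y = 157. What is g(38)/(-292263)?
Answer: -332/97421 ≈ -0.0034079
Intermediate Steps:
g(Y) = 996 (g(Y) = 54 + 6*157 = 54 + 942 = 996)
g(38)/(-292263) = 996/(-292263) = 996*(-1/292263) = -332/97421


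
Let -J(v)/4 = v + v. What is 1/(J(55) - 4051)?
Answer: -1/4491 ≈ -0.00022267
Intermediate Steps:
J(v) = -8*v (J(v) = -4*(v + v) = -8*v)
1/(J(55) - 4051) = 1/(-8*55 - 4051) = 1/(-440 - 4051) = 1/(-4491) = -1/4491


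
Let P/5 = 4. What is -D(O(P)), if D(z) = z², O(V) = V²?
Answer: -160000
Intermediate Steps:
P = 20 (P = 5*4 = 20)
-D(O(P)) = -(20²)² = -1*400² = -1*160000 = -160000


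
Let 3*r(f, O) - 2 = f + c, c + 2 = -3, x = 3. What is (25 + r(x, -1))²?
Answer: 625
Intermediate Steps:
c = -5 (c = -2 - 3 = -5)
r(f, O) = -1 + f/3 (r(f, O) = ⅔ + (f - 5)/3 = ⅔ + (-5 + f)/3 = ⅔ + (-5/3 + f/3) = -1 + f/3)
(25 + r(x, -1))² = (25 + (-1 + (⅓)*3))² = (25 + (-1 + 1))² = (25 + 0)² = 25² = 625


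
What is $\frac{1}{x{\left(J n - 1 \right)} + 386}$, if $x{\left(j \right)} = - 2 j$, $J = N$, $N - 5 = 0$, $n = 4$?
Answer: $\frac{1}{348} \approx 0.0028736$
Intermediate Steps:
$N = 5$ ($N = 5 + 0 = 5$)
$J = 5$
$\frac{1}{x{\left(J n - 1 \right)} + 386} = \frac{1}{- 2 \left(5 \cdot 4 - 1\right) + 386} = \frac{1}{- 2 \left(20 - 1\right) + 386} = \frac{1}{\left(-2\right) 19 + 386} = \frac{1}{-38 + 386} = \frac{1}{348}$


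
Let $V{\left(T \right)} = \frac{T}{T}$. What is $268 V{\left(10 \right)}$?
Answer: $268$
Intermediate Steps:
$V{\left(T \right)} = 1$
$268 V{\left(10 \right)} = 268 \cdot 1 = 268$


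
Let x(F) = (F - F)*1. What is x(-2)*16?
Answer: 0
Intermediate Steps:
x(F) = 0 (x(F) = 0*1 = 0)
x(-2)*16 = 0*16 = 0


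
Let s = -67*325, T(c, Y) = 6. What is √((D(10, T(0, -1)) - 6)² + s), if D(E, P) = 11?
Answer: 5*I*√870 ≈ 147.48*I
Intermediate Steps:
s = -21775
√((D(10, T(0, -1)) - 6)² + s) = √((11 - 6)² - 21775) = √(5² - 21775) = √(25 - 21775) = √(-21750) = 5*I*√870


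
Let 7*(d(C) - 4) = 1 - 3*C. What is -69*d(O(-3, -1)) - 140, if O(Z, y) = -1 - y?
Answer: -2981/7 ≈ -425.86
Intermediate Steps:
d(C) = 29/7 - 3*C/7 (d(C) = 4 + (1 - 3*C)/7 = 4 + (⅐ - 3*C/7) = 29/7 - 3*C/7)
-69*d(O(-3, -1)) - 140 = -69*(29/7 - 3*(-1 - 1*(-1))/7) - 140 = -69*(29/7 - 3*(-1 + 1)/7) - 140 = -69*(29/7 - 3/7*0) - 140 = -69*(29/7 + 0) - 140 = -69*29/7 - 140 = -2001/7 - 140 = -2981/7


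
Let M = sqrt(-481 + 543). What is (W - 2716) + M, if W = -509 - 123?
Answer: -3348 + sqrt(62) ≈ -3340.1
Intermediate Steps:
W = -632
M = sqrt(62) ≈ 7.8740
(W - 2716) + M = (-632 - 2716) + sqrt(62) = -3348 + sqrt(62)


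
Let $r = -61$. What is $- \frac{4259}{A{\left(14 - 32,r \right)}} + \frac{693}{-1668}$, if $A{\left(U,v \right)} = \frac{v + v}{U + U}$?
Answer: $- \frac{42638163}{33916} \approx -1257.2$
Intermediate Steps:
$A{\left(U,v \right)} = \frac{v}{U}$ ($A{\left(U,v \right)} = \frac{2 v}{2 U} = 2 v \frac{1}{2 U} = \frac{v}{U}$)
$- \frac{4259}{A{\left(14 - 32,r \right)}} + \frac{693}{-1668} = - \frac{4259}{\left(-61\right) \frac{1}{14 - 32}} + \frac{693}{-1668} = - \frac{4259}{\left(-61\right) \frac{1}{-18}} + 693 \left(- \frac{1}{1668}\right) = - \frac{4259}{\left(-61\right) \left(- \frac{1}{18}\right)} - \frac{231}{556} = - \frac{4259}{\frac{61}{18}} - \frac{231}{556} = \left(-4259\right) \frac{18}{61} - \frac{231}{556} = - \frac{76662}{61} - \frac{231}{556} = - \frac{42638163}{33916}$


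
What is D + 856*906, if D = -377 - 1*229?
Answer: 774930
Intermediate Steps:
D = -606 (D = -377 - 229 = -606)
D + 856*906 = -606 + 856*906 = -606 + 775536 = 774930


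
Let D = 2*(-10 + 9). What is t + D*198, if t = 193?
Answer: -203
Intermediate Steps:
D = -2 (D = 2*(-1) = -2)
t + D*198 = 193 - 2*198 = 193 - 396 = -203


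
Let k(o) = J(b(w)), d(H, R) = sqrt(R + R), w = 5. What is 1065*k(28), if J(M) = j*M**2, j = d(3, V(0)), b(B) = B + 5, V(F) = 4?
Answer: 213000*sqrt(2) ≈ 3.0123e+5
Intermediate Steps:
d(H, R) = sqrt(2)*sqrt(R) (d(H, R) = sqrt(2*R) = sqrt(2)*sqrt(R))
b(B) = 5 + B
j = 2*sqrt(2) (j = sqrt(2)*sqrt(4) = sqrt(2)*2 = 2*sqrt(2) ≈ 2.8284)
J(M) = 2*sqrt(2)*M**2 (J(M) = (2*sqrt(2))*M**2 = 2*sqrt(2)*M**2)
k(o) = 200*sqrt(2) (k(o) = 2*sqrt(2)*(5 + 5)**2 = 2*sqrt(2)*10**2 = 2*sqrt(2)*100 = 200*sqrt(2))
1065*k(28) = 1065*(200*sqrt(2)) = 213000*sqrt(2)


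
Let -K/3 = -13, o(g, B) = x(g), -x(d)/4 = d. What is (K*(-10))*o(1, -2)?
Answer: 1560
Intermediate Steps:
x(d) = -4*d
o(g, B) = -4*g
K = 39 (K = -3*(-13) = 39)
(K*(-10))*o(1, -2) = (39*(-10))*(-4*1) = -390*(-4) = 1560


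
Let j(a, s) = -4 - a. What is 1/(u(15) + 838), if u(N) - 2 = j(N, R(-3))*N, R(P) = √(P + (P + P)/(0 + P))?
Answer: 1/555 ≈ 0.0018018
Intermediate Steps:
R(P) = √(2 + P) (R(P) = √(P + (2*P)/P) = √(P + 2) = √(2 + P))
u(N) = 2 + N*(-4 - N) (u(N) = 2 + (-4 - N)*N = 2 + N*(-4 - N))
1/(u(15) + 838) = 1/((2 - 1*15*(4 + 15)) + 838) = 1/((2 - 1*15*19) + 838) = 1/((2 - 285) + 838) = 1/(-283 + 838) = 1/555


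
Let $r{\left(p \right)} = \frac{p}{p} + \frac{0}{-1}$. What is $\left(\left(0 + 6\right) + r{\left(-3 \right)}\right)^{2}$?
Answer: $49$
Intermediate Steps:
$r{\left(p \right)} = 1$ ($r{\left(p \right)} = 1 + 0 \left(-1\right) = 1 + 0 = 1$)
$\left(\left(0 + 6\right) + r{\left(-3 \right)}\right)^{2} = \left(\left(0 + 6\right) + 1\right)^{2} = \left(6 + 1\right)^{2} = 7^{2} = 49$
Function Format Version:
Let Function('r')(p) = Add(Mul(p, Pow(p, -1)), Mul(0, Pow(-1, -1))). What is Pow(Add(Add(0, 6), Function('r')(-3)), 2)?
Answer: 49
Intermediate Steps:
Function('r')(p) = 1 (Function('r')(p) = Add(1, Mul(0, -1)) = Add(1, 0) = 1)
Pow(Add(Add(0, 6), Function('r')(-3)), 2) = Pow(Add(Add(0, 6), 1), 2) = Pow(Add(6, 1), 2) = Pow(7, 2) = 49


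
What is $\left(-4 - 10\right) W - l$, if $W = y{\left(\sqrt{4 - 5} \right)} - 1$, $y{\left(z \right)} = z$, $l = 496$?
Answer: $-482 - 14 i \approx -482.0 - 14.0 i$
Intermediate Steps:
$W = -1 + i$ ($W = \sqrt{4 - 5} - 1 = \sqrt{-1} - 1 = i - 1 = -1 + i \approx -1.0 + 1.0 i$)
$\left(-4 - 10\right) W - l = \left(-4 - 10\right) \left(-1 + i\right) - 496 = - 14 \left(-1 + i\right) - 496 = \left(14 - 14 i\right) - 496 = -482 - 14 i$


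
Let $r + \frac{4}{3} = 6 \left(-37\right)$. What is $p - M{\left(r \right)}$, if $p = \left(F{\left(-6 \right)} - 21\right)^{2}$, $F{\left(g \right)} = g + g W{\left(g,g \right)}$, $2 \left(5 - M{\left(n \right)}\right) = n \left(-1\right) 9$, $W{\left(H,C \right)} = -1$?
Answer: $1441$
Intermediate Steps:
$r = - \frac{670}{3}$ ($r = - \frac{4}{3} + 6 \left(-37\right) = - \frac{4}{3} - 222 = - \frac{670}{3} \approx -223.33$)
$M{\left(n \right)} = 5 + \frac{9 n}{2}$ ($M{\left(n \right)} = 5 - \frac{n \left(-1\right) 9}{2} = 5 - \frac{- n 9}{2} = 5 - \frac{\left(-9\right) n}{2} = 5 + \frac{9 n}{2}$)
$F{\left(g \right)} = 0$ ($F{\left(g \right)} = g + g \left(-1\right) = g - g = 0$)
$p = 441$ ($p = \left(0 - 21\right)^{2} = \left(-21\right)^{2} = 441$)
$p - M{\left(r \right)} = 441 - \left(5 + \frac{9}{2} \left(- \frac{670}{3}\right)\right) = 441 - \left(5 - 1005\right) = 441 - -1000 = 441 + 1000 = 1441$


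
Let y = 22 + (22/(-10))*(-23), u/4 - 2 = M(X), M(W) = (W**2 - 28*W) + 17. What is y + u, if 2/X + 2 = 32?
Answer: 31759/225 ≈ 141.15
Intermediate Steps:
X = 1/15 (X = 2/(-2 + 32) = 2/30 = 2*(1/30) = 1/15 ≈ 0.066667)
M(W) = 17 + W**2 - 28*W
u = 15424/225 (u = 8 + 4*(17 + (1/15)**2 - 28*1/15) = 8 + 4*(17 + 1/225 - 28/15) = 8 + 4*(3406/225) = 8 + 13624/225 = 15424/225 ≈ 68.551)
y = 363/5 (y = 22 + (22*(-1/10))*(-23) = 22 - 11/5*(-23) = 22 + 253/5 = 363/5 ≈ 72.600)
y + u = 363/5 + 15424/225 = 31759/225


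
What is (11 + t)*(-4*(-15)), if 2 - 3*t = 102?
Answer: -1340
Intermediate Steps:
t = -100/3 (t = ⅔ - ⅓*102 = ⅔ - 34 = -100/3 ≈ -33.333)
(11 + t)*(-4*(-15)) = (11 - 100/3)*(-4*(-15)) = -67/3*60 = -1340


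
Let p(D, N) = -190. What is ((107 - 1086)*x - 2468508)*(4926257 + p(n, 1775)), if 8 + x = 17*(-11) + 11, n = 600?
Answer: -11272673792924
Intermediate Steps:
x = -184 (x = -8 + (17*(-11) + 11) = -8 + (-187 + 11) = -8 - 176 = -184)
((107 - 1086)*x - 2468508)*(4926257 + p(n, 1775)) = ((107 - 1086)*(-184) - 2468508)*(4926257 - 190) = (-979*(-184) - 2468508)*4926067 = (180136 - 2468508)*4926067 = -2288372*4926067 = -11272673792924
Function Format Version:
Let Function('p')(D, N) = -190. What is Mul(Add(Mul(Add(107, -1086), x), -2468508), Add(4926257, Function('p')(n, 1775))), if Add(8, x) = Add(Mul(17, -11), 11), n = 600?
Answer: -11272673792924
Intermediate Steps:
x = -184 (x = Add(-8, Add(Mul(17, -11), 11)) = Add(-8, Add(-187, 11)) = Add(-8, -176) = -184)
Mul(Add(Mul(Add(107, -1086), x), -2468508), Add(4926257, Function('p')(n, 1775))) = Mul(Add(Mul(Add(107, -1086), -184), -2468508), Add(4926257, -190)) = Mul(Add(Mul(-979, -184), -2468508), 4926067) = Mul(Add(180136, -2468508), 4926067) = Mul(-2288372, 4926067) = -11272673792924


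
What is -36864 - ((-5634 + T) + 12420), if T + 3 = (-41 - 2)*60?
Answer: -41067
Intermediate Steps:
T = -2583 (T = -3 + (-41 - 2)*60 = -3 - 43*60 = -3 - 2580 = -2583)
-36864 - ((-5634 + T) + 12420) = -36864 - ((-5634 - 2583) + 12420) = -36864 - (-8217 + 12420) = -36864 - 1*4203 = -36864 - 4203 = -41067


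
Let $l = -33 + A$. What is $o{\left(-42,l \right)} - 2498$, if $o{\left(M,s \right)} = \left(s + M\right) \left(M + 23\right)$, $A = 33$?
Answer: $-1700$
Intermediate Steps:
$l = 0$ ($l = -33 + 33 = 0$)
$o{\left(M,s \right)} = \left(23 + M\right) \left(M + s\right)$ ($o{\left(M,s \right)} = \left(M + s\right) \left(23 + M\right) = \left(23 + M\right) \left(M + s\right)$)
$o{\left(-42,l \right)} - 2498 = \left(\left(-42\right)^{2} + 23 \left(-42\right) + 23 \cdot 0 - 0\right) - 2498 = \left(1764 - 966 + 0 + 0\right) - 2498 = 798 - 2498 = -1700$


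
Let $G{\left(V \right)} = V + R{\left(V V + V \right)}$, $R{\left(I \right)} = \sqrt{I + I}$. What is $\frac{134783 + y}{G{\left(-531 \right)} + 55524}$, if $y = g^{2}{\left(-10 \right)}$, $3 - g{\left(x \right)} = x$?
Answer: $\frac{824601704}{335963021} - \frac{89968 \sqrt{15635}}{335963021} \approx 2.421$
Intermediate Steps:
$g{\left(x \right)} = 3 - x$
$R{\left(I \right)} = \sqrt{2} \sqrt{I}$ ($R{\left(I \right)} = \sqrt{2 I} = \sqrt{2} \sqrt{I}$)
$y = 169$ ($y = \left(3 - -10\right)^{2} = \left(3 + 10\right)^{2} = 13^{2} = 169$)
$G{\left(V \right)} = V + \sqrt{2} \sqrt{V + V^{2}}$ ($G{\left(V \right)} = V + \sqrt{2} \sqrt{V V + V} = V + \sqrt{2} \sqrt{V^{2} + V} = V + \sqrt{2} \sqrt{V + V^{2}}$)
$\frac{134783 + y}{G{\left(-531 \right)} + 55524} = \frac{134783 + 169}{\left(-531 + \sqrt{2} \sqrt{- 531 \left(1 - 531\right)}\right) + 55524} = \frac{134952}{\left(-531 + \sqrt{2} \sqrt{\left(-531\right) \left(-530\right)}\right) + 55524} = \frac{134952}{\left(-531 + \sqrt{2} \sqrt{281430}\right) + 55524} = \frac{134952}{\left(-531 + \sqrt{2} \cdot 3 \sqrt{31270}\right) + 55524} = \frac{134952}{\left(-531 + 6 \sqrt{15635}\right) + 55524} = \frac{134952}{54993 + 6 \sqrt{15635}}$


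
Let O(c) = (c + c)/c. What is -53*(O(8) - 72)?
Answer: 3710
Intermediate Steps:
O(c) = 2 (O(c) = (2*c)/c = 2)
-53*(O(8) - 72) = -53*(2 - 72) = -53*(-70) = 3710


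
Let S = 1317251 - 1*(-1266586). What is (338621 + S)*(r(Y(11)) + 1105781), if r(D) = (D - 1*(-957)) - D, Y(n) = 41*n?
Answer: 3234395322004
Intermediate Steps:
r(D) = 957 (r(D) = (D + 957) - D = (957 + D) - D = 957)
S = 2583837 (S = 1317251 + 1266586 = 2583837)
(338621 + S)*(r(Y(11)) + 1105781) = (338621 + 2583837)*(957 + 1105781) = 2922458*1106738 = 3234395322004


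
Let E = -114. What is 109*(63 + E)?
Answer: -5559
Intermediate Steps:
109*(63 + E) = 109*(63 - 114) = 109*(-51) = -5559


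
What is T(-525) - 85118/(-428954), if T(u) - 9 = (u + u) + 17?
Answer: -219581889/214477 ≈ -1023.8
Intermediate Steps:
T(u) = 26 + 2*u (T(u) = 9 + ((u + u) + 17) = 9 + (2*u + 17) = 9 + (17 + 2*u) = 26 + 2*u)
T(-525) - 85118/(-428954) = (26 + 2*(-525)) - 85118/(-428954) = (26 - 1050) - 85118*(-1/428954) = -1024 + 42559/214477 = -219581889/214477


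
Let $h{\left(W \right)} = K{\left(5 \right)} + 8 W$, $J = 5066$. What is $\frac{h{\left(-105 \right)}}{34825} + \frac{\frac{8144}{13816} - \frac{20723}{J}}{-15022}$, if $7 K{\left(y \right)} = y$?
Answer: $- \frac{257031148603}{10769300011316} \approx -0.023867$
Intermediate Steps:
$K{\left(y \right)} = \frac{y}{7}$
$h{\left(W \right)} = \frac{5}{7} + 8 W$ ($h{\left(W \right)} = \frac{1}{7} \cdot 5 + 8 W = \frac{5}{7} + 8 W$)
$\frac{h{\left(-105 \right)}}{34825} + \frac{\frac{8144}{13816} - \frac{20723}{J}}{-15022} = \frac{\frac{5}{7} + 8 \left(-105\right)}{34825} + \frac{\frac{8144}{13816} - \frac{20723}{5066}}{-15022} = \left(\frac{5}{7} - 840\right) \frac{1}{34825} + \left(8144 \cdot \frac{1}{13816} - \frac{1219}{298}\right) \left(- \frac{1}{15022}\right) = \left(- \frac{5875}{7}\right) \frac{1}{34825} + \left(\frac{1018}{1727} - \frac{1219}{298}\right) \left(- \frac{1}{15022}\right) = - \frac{235}{9751} - - \frac{257407}{1104430316} = - \frac{235}{9751} + \frac{257407}{1104430316} = - \frac{257031148603}{10769300011316}$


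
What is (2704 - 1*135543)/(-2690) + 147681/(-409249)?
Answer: 884704361/18047210 ≈ 49.022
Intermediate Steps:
(2704 - 1*135543)/(-2690) + 147681/(-409249) = (2704 - 135543)*(-1/2690) + 147681*(-1/409249) = -132839*(-1/2690) - 2421/6709 = 132839/2690 - 2421/6709 = 884704361/18047210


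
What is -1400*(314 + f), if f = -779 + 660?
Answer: -273000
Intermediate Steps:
f = -119
-1400*(314 + f) = -1400*(314 - 119) = -1400*195 = -273000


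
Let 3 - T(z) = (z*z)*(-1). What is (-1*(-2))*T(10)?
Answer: 206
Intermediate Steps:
T(z) = 3 + z² (T(z) = 3 - z*z*(-1) = 3 - z²*(-1) = 3 - (-1)*z² = 3 + z²)
(-1*(-2))*T(10) = (-1*(-2))*(3 + 10²) = 2*(3 + 100) = 2*103 = 206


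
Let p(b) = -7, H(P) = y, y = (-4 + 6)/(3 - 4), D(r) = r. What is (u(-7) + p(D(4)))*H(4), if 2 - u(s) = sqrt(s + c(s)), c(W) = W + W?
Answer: 10 + 2*I*sqrt(21) ≈ 10.0 + 9.1651*I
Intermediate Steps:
y = -2 (y = 2/(-1) = 2*(-1) = -2)
H(P) = -2
c(W) = 2*W
u(s) = 2 - sqrt(3)*sqrt(s) (u(s) = 2 - sqrt(s + 2*s) = 2 - sqrt(3*s) = 2 - sqrt(3)*sqrt(s))
(u(-7) + p(D(4)))*H(4) = ((2 - sqrt(3)*sqrt(-7)) - 7)*(-2) = ((2 - sqrt(3)*I*sqrt(7)) - 7)*(-2) = ((2 - I*sqrt(21)) - 7)*(-2) = (-5 - I*sqrt(21))*(-2) = 10 + 2*I*sqrt(21)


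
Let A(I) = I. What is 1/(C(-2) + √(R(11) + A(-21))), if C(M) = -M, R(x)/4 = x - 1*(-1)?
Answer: -2/23 + 3*√3/23 ≈ 0.13896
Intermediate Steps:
R(x) = 4 + 4*x (R(x) = 4*(x - 1*(-1)) = 4*(x + 1) = 4*(1 + x) = 4 + 4*x)
1/(C(-2) + √(R(11) + A(-21))) = 1/(-1*(-2) + √((4 + 4*11) - 21)) = 1/(2 + √((4 + 44) - 21)) = 1/(2 + √(48 - 21)) = 1/(2 + √27) = 1/(2 + 3*√3)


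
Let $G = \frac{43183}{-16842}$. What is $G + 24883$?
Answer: $\frac{59862329}{2406} \approx 24880.0$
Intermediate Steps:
$G = - \frac{6169}{2406}$ ($G = 43183 \left(- \frac{1}{16842}\right) = - \frac{6169}{2406} \approx -2.564$)
$G + 24883 = - \frac{6169}{2406} + 24883 = \frac{59862329}{2406}$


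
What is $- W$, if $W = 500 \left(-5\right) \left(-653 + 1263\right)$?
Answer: $1525000$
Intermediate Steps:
$W = -1525000$ ($W = \left(-2500\right) 610 = -1525000$)
$- W = \left(-1\right) \left(-1525000\right) = 1525000$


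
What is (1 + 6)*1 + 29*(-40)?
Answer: -1153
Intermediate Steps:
(1 + 6)*1 + 29*(-40) = 7*1 - 1160 = 7 - 1160 = -1153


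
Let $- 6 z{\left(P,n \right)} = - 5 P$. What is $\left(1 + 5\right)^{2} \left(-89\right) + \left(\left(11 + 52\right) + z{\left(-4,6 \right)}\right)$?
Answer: $- \frac{9433}{3} \approx -3144.3$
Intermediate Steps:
$z{\left(P,n \right)} = \frac{5 P}{6}$ ($z{\left(P,n \right)} = - \frac{\left(-5\right) P}{6} = \frac{5 P}{6}$)
$\left(1 + 5\right)^{2} \left(-89\right) + \left(\left(11 + 52\right) + z{\left(-4,6 \right)}\right) = \left(1 + 5\right)^{2} \left(-89\right) + \left(\left(11 + 52\right) + \frac{5}{6} \left(-4\right)\right) = 6^{2} \left(-89\right) + \left(63 - \frac{10}{3}\right) = 36 \left(-89\right) + \frac{179}{3} = -3204 + \frac{179}{3} = - \frac{9433}{3}$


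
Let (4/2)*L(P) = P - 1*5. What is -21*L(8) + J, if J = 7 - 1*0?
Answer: -49/2 ≈ -24.500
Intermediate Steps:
L(P) = -5/2 + P/2 (L(P) = (P - 1*5)/2 = (P - 5)/2 = (-5 + P)/2 = -5/2 + P/2)
J = 7 (J = 7 + 0 = 7)
-21*L(8) + J = -21*(-5/2 + (1/2)*8) + 7 = -21*(-5/2 + 4) + 7 = -21*3/2 + 7 = -63/2 + 7 = -49/2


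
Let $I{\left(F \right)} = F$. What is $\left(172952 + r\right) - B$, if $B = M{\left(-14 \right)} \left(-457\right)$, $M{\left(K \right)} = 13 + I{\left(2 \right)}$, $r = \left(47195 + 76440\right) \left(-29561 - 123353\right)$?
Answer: $-18905342583$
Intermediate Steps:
$r = -18905522390$ ($r = 123635 \left(-152914\right) = -18905522390$)
$M{\left(K \right)} = 15$ ($M{\left(K \right)} = 13 + 2 = 15$)
$B = -6855$ ($B = 15 \left(-457\right) = -6855$)
$\left(172952 + r\right) - B = \left(172952 - 18905522390\right) - -6855 = -18905349438 + 6855 = -18905342583$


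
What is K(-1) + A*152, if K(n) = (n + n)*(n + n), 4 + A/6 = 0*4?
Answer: -3644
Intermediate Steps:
A = -24 (A = -24 + 6*(0*4) = -24 + 6*0 = -24 + 0 = -24)
K(n) = 4*n² (K(n) = (2*n)*(2*n) = 4*n²)
K(-1) + A*152 = 4*(-1)² - 24*152 = 4*1 - 3648 = 4 - 3648 = -3644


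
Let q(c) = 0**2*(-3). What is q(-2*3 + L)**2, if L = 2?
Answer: 0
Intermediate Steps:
q(c) = 0 (q(c) = 0*(-3) = 0)
q(-2*3 + L)**2 = 0**2 = 0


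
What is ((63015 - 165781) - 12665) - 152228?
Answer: -267659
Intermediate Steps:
((63015 - 165781) - 12665) - 152228 = (-102766 - 12665) - 152228 = -115431 - 152228 = -267659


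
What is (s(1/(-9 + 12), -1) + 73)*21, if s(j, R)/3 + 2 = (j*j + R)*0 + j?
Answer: 1428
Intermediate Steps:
s(j, R) = -6 + 3*j (s(j, R) = -6 + 3*((j*j + R)*0 + j) = -6 + 3*((j**2 + R)*0 + j) = -6 + 3*((R + j**2)*0 + j) = -6 + 3*(0 + j) = -6 + 3*j)
(s(1/(-9 + 12), -1) + 73)*21 = ((-6 + 3/(-9 + 12)) + 73)*21 = ((-6 + 3/3) + 73)*21 = ((-6 + 3*(1/3)) + 73)*21 = ((-6 + 1) + 73)*21 = (-5 + 73)*21 = 68*21 = 1428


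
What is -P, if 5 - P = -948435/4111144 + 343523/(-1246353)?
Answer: -28214040617027/5123936657832 ≈ -5.5063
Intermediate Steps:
P = 28214040617027/5123936657832 (P = 5 - (-948435/4111144 + 343523/(-1246353)) = 5 - (-948435*1/4111144 + 343523*(-1/1246353)) = 5 - (-948435/4111144 - 343523/1246353) = 5 - 1*(-2594357327867/5123936657832) = 5 + 2594357327867/5123936657832 = 28214040617027/5123936657832 ≈ 5.5063)
-P = -1*28214040617027/5123936657832 = -28214040617027/5123936657832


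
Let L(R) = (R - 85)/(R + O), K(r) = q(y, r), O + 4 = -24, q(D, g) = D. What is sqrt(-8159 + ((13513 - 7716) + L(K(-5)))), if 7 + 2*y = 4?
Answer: 3*I*sqrt(912435)/59 ≈ 48.57*I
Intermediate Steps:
y = -3/2 (y = -7/2 + (1/2)*4 = -7/2 + 2 = -3/2 ≈ -1.5000)
O = -28 (O = -4 - 24 = -28)
K(r) = -3/2
L(R) = (-85 + R)/(-28 + R) (L(R) = (R - 85)/(R - 28) = (-85 + R)/(-28 + R))
sqrt(-8159 + ((13513 - 7716) + L(K(-5)))) = sqrt(-8159 + ((13513 - 7716) + (-85 - 3/2)/(-28 - 3/2))) = sqrt(-8159 + (5797 - 173/2/(-59/2))) = sqrt(-8159 + (5797 - 2/59*(-173/2))) = sqrt(-8159 + (5797 + 173/59)) = sqrt(-8159 + 342196/59) = sqrt(-139185/59) = 3*I*sqrt(912435)/59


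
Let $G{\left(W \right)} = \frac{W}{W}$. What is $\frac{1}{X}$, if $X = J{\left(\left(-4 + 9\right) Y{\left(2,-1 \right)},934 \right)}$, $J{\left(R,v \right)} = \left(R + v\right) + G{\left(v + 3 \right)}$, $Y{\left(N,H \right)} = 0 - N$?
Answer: $\frac{1}{925} \approx 0.0010811$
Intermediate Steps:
$Y{\left(N,H \right)} = - N$
$G{\left(W \right)} = 1$
$J{\left(R,v \right)} = 1 + R + v$ ($J{\left(R,v \right)} = \left(R + v\right) + 1 = 1 + R + v$)
$X = 925$ ($X = 1 + \left(-4 + 9\right) \left(\left(-1\right) 2\right) + 934 = 1 + 5 \left(-2\right) + 934 = 1 - 10 + 934 = 925$)
$\frac{1}{X} = \frac{1}{925}$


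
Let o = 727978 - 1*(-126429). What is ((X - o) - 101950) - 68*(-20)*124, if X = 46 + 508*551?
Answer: -507763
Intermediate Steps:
o = 854407 (o = 727978 + 126429 = 854407)
X = 279954 (X = 46 + 279908 = 279954)
((X - o) - 101950) - 68*(-20)*124 = ((279954 - 1*854407) - 101950) - 68*(-20)*124 = ((279954 - 854407) - 101950) + 1360*124 = (-574453 - 101950) + 168640 = -676403 + 168640 = -507763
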